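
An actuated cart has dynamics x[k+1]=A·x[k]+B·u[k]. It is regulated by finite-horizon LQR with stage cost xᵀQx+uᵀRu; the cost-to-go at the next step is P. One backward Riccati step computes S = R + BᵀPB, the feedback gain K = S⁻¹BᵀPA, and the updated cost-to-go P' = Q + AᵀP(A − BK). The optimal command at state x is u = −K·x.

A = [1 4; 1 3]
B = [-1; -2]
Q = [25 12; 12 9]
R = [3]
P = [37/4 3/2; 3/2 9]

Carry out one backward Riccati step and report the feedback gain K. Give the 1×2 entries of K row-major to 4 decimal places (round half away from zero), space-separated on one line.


BᵀP = [-12.2500 -19.5000]
S = R + BᵀPB = [3] + [51.2500] = [54.2500]
BᵀPA = [-31.7500 -107.5000]
K = S⁻¹·BᵀPA = [-0.5853 -1.9816]
A−BK = [0.4147 2.0184; -0.1705 -0.9631]
AᵀP(A−BK) = [2.6682 11.5853; 11.5853 51.9816]
P' = Q + AᵀP(A−BK) = [27.6682 23.5853; 23.5853 60.9816]
tr(P') = 88.6498

-0.5853 -1.9816


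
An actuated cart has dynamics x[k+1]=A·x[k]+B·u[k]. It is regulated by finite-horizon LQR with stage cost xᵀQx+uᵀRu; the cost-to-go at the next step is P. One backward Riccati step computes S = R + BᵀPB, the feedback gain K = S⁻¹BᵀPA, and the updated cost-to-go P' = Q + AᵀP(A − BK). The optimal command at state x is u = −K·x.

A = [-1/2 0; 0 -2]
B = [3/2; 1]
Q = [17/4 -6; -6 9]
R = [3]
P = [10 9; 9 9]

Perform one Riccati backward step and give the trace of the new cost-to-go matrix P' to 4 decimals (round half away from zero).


BᵀP = [24.0000 22.5000]
S = R + BᵀPB = [3] + [58.5000] = [61.5000]
BᵀPA = [-12.0000 -45.0000]
K = S⁻¹·BᵀPA = [-0.1951 -0.7317]
A−BK = [-0.2073 1.0976; 0.1951 -1.2683]
AᵀP(A−BK) = [0.1585 0.2195; 0.2195 3.0732]
P' = Q + AᵀP(A−BK) = [4.4085 -5.7805; -5.7805 12.0732]
tr(P') = 16.4817

16.4817


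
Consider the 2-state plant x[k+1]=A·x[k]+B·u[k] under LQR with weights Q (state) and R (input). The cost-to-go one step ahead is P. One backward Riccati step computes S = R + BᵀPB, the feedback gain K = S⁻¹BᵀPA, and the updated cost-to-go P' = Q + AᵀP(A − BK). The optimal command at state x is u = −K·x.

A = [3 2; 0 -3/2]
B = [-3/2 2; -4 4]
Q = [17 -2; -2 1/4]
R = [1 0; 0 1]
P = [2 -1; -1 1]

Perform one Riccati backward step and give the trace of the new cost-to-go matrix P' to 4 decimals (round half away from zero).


42.7529

BᵀP = [1.0000 -2.5000; 0.0000 2.0000]
S = R + BᵀPB = [1 0; 0 1] + [8.5000 -8.0000; -8.0000 8.0000] = [9.5000 -8.0000; -8.0000 9.0000]
BᵀPA = [3.0000 5.7500; 0.0000 -3.0000]
K = S⁻¹·BᵀPA = [1.2558 1.2907; 1.1163 0.8140]
A−BK = [2.6512 2.3081; 0.5581 0.4070]
AᵀP(A−BK) = [14.2326 12.6279; 12.6279 11.2703]
P' = Q + AᵀP(A−BK) = [31.2326 10.6279; 10.6279 11.5203]
tr(P') = 42.7529


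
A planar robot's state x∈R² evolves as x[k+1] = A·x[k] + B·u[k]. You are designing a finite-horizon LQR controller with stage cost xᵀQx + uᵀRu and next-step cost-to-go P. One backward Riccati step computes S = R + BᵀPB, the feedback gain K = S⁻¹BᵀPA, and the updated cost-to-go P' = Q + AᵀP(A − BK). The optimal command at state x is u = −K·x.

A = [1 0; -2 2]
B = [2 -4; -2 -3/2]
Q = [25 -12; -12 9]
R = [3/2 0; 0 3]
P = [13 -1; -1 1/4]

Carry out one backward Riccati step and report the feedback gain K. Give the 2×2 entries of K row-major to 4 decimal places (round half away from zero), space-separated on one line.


BᵀP = [28.0000 -2.5000; -50.5000 3.6250]
S = R + BᵀPB = [3/2 0; 0 3] + [61.0000 -108.2500; -108.2500 196.5625] = [62.5000 -108.2500; -108.2500 199.5625]
BᵀPA = [33.0000 -5.0000; -57.7500 7.2500]
K = S⁻¹·BᵀPA = [0.4428 -0.2823; -0.0492 -0.1168]
A−BK = [-0.0824 0.0974; -1.1882 1.2603]
AᵀP(A−BK) = [0.5468 -0.4294; -0.4294 0.4353]
P' = Q + AᵀP(A−BK) = [25.5468 -12.4294; -12.4294 9.4353]
tr(P') = 34.9821

0.4428 -0.2823 -0.0492 -0.1168


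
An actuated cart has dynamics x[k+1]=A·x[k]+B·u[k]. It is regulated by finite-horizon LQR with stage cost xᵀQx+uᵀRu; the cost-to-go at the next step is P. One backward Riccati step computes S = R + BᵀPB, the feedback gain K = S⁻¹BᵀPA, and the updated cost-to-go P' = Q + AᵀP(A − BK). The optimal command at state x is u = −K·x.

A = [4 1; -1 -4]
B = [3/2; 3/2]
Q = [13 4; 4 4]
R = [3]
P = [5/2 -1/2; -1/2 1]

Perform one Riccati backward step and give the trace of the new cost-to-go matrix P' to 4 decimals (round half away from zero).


BᵀP = [3.0000 0.7500]
S = R + BᵀPB = [3] + [5.6250] = [8.6250]
BᵀPA = [11.2500 0.0000]
K = S⁻¹·BᵀPA = [1.3043 0.0000]
A−BK = [2.0435 1.0000; -2.9565 -4.0000]
AᵀP(A−BK) = [30.3261 22.5000; 22.5000 22.5000]
P' = Q + AᵀP(A−BK) = [43.3261 26.5000; 26.5000 26.5000]
tr(P') = 69.8261

69.8261


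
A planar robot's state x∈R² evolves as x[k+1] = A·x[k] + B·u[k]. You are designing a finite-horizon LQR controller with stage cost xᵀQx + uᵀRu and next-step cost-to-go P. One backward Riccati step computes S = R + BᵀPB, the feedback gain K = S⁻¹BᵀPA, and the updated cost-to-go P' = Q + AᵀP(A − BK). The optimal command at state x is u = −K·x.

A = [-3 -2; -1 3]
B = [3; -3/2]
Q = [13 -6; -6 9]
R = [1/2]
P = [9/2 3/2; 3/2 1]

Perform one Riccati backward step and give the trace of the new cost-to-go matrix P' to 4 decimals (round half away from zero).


BᵀP = [11.2500 3.0000]
S = R + BᵀPB = [1/2] + [29.2500] = [29.7500]
BᵀPA = [-36.7500 -13.5000]
K = S⁻¹·BᵀPA = [-1.2353 -0.4538]
A−BK = [0.7059 -0.6387; -2.8529 2.3193]
AᵀP(A−BK) = [5.1029 -3.1765; -3.1765 2.8739]
P' = Q + AᵀP(A−BK) = [18.1029 -9.1765; -9.1765 11.8739]
tr(P') = 29.9769

29.9769


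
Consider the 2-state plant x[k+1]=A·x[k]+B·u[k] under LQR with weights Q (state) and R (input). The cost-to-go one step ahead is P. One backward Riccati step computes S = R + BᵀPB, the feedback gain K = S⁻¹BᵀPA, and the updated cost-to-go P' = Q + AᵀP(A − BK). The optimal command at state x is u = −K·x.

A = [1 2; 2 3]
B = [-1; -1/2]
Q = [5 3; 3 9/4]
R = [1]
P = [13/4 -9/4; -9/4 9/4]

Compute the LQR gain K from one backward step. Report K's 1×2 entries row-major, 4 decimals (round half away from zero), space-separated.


0.0488 -0.3415

BᵀP = [-2.1250 1.1250]
S = R + BᵀPB = [1] + [1.5625] = [2.5625]
BᵀPA = [0.1250 -0.8750]
K = S⁻¹·BᵀPA = [0.0488 -0.3415]
A−BK = [1.0488 1.6585; 2.0244 2.8293]
AᵀP(A−BK) = [3.2439 4.2927; 4.2927 5.9512]
P' = Q + AᵀP(A−BK) = [8.2439 7.2927; 7.2927 8.2012]
tr(P') = 16.4451


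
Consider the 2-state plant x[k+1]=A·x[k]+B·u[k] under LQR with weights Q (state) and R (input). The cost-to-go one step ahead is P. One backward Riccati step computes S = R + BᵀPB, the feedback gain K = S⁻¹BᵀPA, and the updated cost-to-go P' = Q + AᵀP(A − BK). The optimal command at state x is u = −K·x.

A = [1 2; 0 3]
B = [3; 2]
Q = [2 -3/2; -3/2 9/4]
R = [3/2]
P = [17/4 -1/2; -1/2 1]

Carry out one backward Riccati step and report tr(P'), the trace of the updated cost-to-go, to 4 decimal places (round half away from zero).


BᵀP = [11.7500 0.5000]
S = R + BᵀPB = [3/2] + [36.2500] = [37.7500]
BᵀPA = [11.7500 25.0000]
K = S⁻¹·BᵀPA = [0.3113 0.6623]
A−BK = [0.0662 0.0132; -0.6225 1.6755]
AᵀP(A−BK) = [0.5927 -0.7815; -0.7815 3.4437]
P' = Q + AᵀP(A−BK) = [2.5927 -2.2815; -2.2815 5.6937]
tr(P') = 8.2864

8.2864


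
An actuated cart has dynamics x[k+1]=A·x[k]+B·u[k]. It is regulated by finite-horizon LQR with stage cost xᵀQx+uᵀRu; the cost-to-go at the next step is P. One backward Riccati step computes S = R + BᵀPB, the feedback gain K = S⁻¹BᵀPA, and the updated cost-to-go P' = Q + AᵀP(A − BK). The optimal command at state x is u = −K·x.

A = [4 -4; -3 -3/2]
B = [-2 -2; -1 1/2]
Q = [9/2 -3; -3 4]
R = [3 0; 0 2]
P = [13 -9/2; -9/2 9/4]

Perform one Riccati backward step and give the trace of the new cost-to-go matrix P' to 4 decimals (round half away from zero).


25.6327

BᵀP = [-21.5000 6.7500; -28.2500 10.1250]
S = R + BᵀPB = [3 0; 0 2] + [36.2500 46.3750; 46.3750 61.5625] = [39.2500 46.3750; 46.3750 63.5625]
BᵀPA = [-106.2500 75.8750; -143.3750 97.8125]
K = S⁻¹·BᵀPA = [-0.3036 0.8331; -2.0341 0.9310]
A−BK = [-0.6755 -0.4718; -2.2865 -1.1324]
AᵀP(A−BK) = [12.3465 -2.8742; -2.8742 4.7863]
P' = Q + AᵀP(A−BK) = [16.8465 -5.8742; -5.8742 8.7863]
tr(P') = 25.6327


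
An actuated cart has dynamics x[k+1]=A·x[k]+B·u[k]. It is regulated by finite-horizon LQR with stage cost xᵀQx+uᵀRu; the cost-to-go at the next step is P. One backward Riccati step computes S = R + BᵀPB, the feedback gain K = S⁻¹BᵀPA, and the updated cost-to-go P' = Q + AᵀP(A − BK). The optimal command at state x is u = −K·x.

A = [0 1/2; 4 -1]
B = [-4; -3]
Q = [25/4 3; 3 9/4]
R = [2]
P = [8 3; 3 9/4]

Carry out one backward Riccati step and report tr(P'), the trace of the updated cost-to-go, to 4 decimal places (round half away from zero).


BᵀP = [-41.0000 -18.7500]
S = R + BᵀPB = [2] + [220.2500] = [222.2500]
BᵀPA = [-75.0000 -1.7500]
K = S⁻¹·BᵀPA = [-0.3375 -0.0079]
A−BK = [-1.3498 0.4685; 2.9876 -1.0236]
AᵀP(A−BK) = [10.6907 -3.5906; -3.5906 1.2362]
P' = Q + AᵀP(A−BK) = [16.9407 -0.5906; -0.5906 3.4862]
tr(P') = 20.4269

20.4269


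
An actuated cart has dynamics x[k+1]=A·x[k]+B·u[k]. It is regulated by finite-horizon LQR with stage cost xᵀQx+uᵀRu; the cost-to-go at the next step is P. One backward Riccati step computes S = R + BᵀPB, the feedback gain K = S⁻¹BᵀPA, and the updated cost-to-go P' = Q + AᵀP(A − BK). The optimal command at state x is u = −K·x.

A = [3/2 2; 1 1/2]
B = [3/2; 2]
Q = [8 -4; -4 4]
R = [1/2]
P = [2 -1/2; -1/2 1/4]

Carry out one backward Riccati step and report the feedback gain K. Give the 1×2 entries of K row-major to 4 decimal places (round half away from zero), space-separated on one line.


0.9167 1.2917

BᵀP = [2.0000 -0.2500]
S = R + BᵀPB = [1/2] + [2.5000] = [3.0000]
BᵀPA = [2.7500 3.8750]
K = S⁻¹·BᵀPA = [0.9167 1.2917]
A−BK = [0.1250 0.0625; -0.8333 -2.0833]
AᵀP(A−BK) = [0.7292 1.1979; 1.1979 2.0573]
P' = Q + AᵀP(A−BK) = [8.7292 -2.8021; -2.8021 6.0573]
tr(P') = 14.7865


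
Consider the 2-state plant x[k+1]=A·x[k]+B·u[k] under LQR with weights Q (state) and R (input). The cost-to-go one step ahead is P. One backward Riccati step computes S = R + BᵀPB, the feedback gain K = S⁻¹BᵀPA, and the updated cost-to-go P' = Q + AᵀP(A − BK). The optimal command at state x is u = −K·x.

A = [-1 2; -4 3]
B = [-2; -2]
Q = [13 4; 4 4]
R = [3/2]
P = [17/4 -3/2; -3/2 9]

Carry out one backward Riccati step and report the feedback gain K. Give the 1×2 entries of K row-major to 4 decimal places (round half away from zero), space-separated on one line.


1.5412 -1.3176

BᵀP = [-5.5000 -15.0000]
S = R + BᵀPB = [3/2] + [41.0000] = [42.5000]
BᵀPA = [65.5000 -56.0000]
K = S⁻¹·BᵀPA = [1.5412 -1.3176]
A−BK = [2.0824 -0.6353; -0.9176 0.3647]
AᵀP(A−BK) = [35.3029 -13.6941; -13.6941 6.2118]
P' = Q + AᵀP(A−BK) = [48.3029 -9.6941; -9.6941 10.2118]
tr(P') = 58.5147


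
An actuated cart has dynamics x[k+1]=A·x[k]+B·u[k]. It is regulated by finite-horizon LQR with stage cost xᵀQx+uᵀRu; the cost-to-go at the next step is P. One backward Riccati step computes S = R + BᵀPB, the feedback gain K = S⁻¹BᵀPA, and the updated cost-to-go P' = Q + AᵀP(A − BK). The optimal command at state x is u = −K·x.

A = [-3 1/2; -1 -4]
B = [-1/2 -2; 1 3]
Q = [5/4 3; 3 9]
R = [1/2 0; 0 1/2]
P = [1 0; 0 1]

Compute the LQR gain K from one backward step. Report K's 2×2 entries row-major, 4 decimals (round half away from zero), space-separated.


BᵀP = [-0.5000 1.0000; -2.0000 3.0000]
S = R + BᵀPB = [1/2 0; 0 1/2] + [1.2500 4.0000; 4.0000 13.0000] = [1.7500 4.0000; 4.0000 13.5000]
BᵀPA = [0.5000 -4.2500; 3.0000 -13.0000]
K = S⁻¹·BᵀPA = [-0.6885 -0.7049; 0.4262 -0.7541]
A−BK = [-2.4918 -1.3607; -1.5902 -1.0328]
AᵀP(A−BK) = [9.0656 5.1148; 5.1148 3.4508]
P' = Q + AᵀP(A−BK) = [10.3156 8.1148; 8.1148 12.4508]
tr(P') = 22.7664

-0.6885 -0.7049 0.4262 -0.7541


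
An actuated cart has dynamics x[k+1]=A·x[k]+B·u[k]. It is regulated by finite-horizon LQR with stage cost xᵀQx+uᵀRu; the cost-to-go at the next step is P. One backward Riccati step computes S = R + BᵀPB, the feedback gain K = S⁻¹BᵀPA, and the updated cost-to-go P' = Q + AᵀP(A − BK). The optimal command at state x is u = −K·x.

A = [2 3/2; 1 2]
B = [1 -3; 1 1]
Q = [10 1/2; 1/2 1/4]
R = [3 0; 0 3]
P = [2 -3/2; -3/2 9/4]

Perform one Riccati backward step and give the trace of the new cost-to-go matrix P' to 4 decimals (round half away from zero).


BᵀP = [0.5000 0.7500; -7.5000 6.7500]
S = R + BᵀPB = [3 0; 0 3] + [1.2500 -0.7500; -0.7500 29.2500] = [4.2500 -0.7500; -0.7500 32.2500]
BᵀPA = [1.7500 2.2500; -8.2500 2.2500]
K = S⁻¹·BᵀPA = [0.3681 0.5440; -0.2473 0.0824]
A−BK = [0.8901 1.2033; 0.8791 1.3736]
AᵀP(A−BK) = [1.5659 1.9780; 1.9780 3.0907]
P' = Q + AᵀP(A−BK) = [11.5659 2.4780; 2.4780 3.3407]
tr(P') = 14.9066

14.9066


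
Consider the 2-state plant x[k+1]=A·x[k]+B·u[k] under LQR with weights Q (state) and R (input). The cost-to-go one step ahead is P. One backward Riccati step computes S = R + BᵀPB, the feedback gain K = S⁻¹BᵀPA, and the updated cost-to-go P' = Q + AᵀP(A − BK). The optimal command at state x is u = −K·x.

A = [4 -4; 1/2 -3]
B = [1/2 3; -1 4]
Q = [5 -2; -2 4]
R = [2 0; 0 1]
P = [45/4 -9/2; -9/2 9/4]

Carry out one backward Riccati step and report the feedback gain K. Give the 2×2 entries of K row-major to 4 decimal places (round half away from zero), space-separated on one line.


2.0612 -1.0385 1.1651 -1.2115

BᵀP = [10.1250 -4.5000; 15.7500 -4.5000]
S = R + BᵀPB = [2 0; 0 1] + [9.5625 12.3750; 12.3750 29.2500] = [11.5625 12.3750; 12.3750 30.2500]
BᵀPA = [38.2500 -27.0000; 60.7500 -49.5000]
K = S⁻¹·BᵀPA = [2.0612 -1.0385; 1.1651 -1.2115]
A−BK = [-0.5257 0.1538; -2.0990 0.8077]
AᵀP(A−BK) = [12.9452 -7.0529; -7.0529 4.2404]
P' = Q + AᵀP(A−BK) = [17.9452 -9.0529; -9.0529 8.2404]
tr(P') = 26.1856


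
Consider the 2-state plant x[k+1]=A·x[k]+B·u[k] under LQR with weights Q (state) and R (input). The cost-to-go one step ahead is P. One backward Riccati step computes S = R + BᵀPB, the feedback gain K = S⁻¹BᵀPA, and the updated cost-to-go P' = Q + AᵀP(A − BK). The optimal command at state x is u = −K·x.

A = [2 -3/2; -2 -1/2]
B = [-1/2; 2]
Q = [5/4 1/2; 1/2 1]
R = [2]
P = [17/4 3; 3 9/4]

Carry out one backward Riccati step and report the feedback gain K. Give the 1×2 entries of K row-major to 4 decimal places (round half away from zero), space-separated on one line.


0.2887 -1.2062

BᵀP = [3.8750 3.0000]
S = R + BᵀPB = [2] + [4.0625] = [6.0625]
BᵀPA = [1.7500 -7.3125]
K = S⁻¹·BᵀPA = [0.2887 -1.2062]
A−BK = [2.1443 -2.1031; -2.5773 1.9124]
AᵀP(A−BK) = [1.4948 -2.3892; -2.3892 5.8048]
P' = Q + AᵀP(A−BK) = [2.7448 -1.8892; -1.8892 6.8048]
tr(P') = 9.5496


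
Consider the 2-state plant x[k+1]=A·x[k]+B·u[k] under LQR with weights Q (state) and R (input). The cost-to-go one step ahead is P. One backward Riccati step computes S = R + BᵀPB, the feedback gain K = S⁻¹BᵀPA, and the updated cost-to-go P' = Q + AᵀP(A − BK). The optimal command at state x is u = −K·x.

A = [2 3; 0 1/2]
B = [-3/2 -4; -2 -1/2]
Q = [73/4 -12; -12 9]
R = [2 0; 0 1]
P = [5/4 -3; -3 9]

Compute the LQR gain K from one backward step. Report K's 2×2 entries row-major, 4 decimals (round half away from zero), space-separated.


0.1520 -0.0157 -0.4905 -0.6136

BᵀP = [4.1250 -13.5000; -3.5000 7.5000]
S = R + BᵀPB = [2 0; 0 1] + [20.8125 -9.7500; -9.7500 10.2500] = [22.8125 -9.7500; -9.7500 11.2500]
BᵀPA = [8.2500 5.6250; -7.0000 -6.7500]
K = S⁻¹·BᵀPA = [0.1520 -0.0157; -0.4905 -0.6136]
A−BK = [0.2661 0.5222; 0.0588 0.1619]
AᵀP(A−BK) = [0.3125 0.3342; 0.3342 0.4465]
P' = Q + AᵀP(A−BK) = [18.5625 -11.6658; -11.6658 9.4465]
tr(P') = 28.0090


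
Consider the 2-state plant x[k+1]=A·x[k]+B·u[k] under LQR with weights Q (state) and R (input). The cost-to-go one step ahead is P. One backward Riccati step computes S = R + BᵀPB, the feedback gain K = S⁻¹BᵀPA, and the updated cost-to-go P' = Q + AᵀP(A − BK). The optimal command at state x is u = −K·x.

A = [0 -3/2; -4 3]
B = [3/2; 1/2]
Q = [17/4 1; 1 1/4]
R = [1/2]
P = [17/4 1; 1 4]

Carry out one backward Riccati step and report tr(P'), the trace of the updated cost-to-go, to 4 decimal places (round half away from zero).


89.4577

BᵀP = [6.8750 3.5000]
S = R + BᵀPB = [1/2] + [12.0625] = [12.5625]
BᵀPA = [-14.0000 0.1875]
K = S⁻¹·BᵀPA = [-1.1144 0.0149]
A−BK = [1.6716 -1.5224; -3.4428 2.9925]
AᵀP(A−BK) = [48.3980 -41.7910; -41.7910 36.5597]
P' = Q + AᵀP(A−BK) = [52.6480 -40.7910; -40.7910 36.8097]
tr(P') = 89.4577


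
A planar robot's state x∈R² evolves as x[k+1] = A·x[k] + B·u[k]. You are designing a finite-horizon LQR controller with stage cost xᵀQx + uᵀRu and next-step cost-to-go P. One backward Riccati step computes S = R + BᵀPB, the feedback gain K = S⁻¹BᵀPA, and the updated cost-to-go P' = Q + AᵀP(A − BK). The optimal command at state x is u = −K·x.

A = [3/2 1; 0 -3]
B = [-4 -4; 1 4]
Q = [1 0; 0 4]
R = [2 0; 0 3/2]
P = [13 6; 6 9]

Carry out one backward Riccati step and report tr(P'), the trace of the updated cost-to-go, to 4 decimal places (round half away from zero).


BᵀP = [-46.0000 -15.0000; -28.0000 12.0000]
S = R + BᵀPB = [2 0; 0 3/2] + [169.0000 124.0000; 124.0000 160.0000] = [171.0000 124.0000; 124.0000 161.5000]
BᵀPA = [-69.0000 -1.0000; -42.0000 -64.0000]
K = S⁻¹·BᵀPA = [-0.4849 0.6351; 0.1123 -0.8840]
A−BK = [0.0094 0.0048; 0.0359 -0.0993]
AᵀP(A−BK) = [0.5060 -0.8009; -0.8009 2.0623]
P' = Q + AᵀP(A−BK) = [1.5060 -0.8009; -0.8009 6.0623]
tr(P') = 7.5682

7.5682


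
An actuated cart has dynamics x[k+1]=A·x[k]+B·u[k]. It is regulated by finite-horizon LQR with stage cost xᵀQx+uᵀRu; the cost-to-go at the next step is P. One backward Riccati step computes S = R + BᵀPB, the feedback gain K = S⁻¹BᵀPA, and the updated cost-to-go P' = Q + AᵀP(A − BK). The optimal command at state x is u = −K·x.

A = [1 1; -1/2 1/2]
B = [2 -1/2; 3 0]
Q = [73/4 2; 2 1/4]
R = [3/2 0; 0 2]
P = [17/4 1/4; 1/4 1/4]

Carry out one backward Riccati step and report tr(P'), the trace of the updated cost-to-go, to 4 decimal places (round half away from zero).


BᵀP = [9.2500 1.2500; -2.1250 -0.1250]
S = R + BᵀPB = [3/2 0; 0 2] + [22.2500 -4.6250; -4.6250 1.0625] = [23.7500 -4.6250; -4.6250 3.0625]
BᵀPA = [8.6250 9.8750; -2.0625 -2.1875]
K = S⁻¹·BᵀPA = [0.3287 0.3920; -0.1771 -0.1223]
A−BK = [0.2541 0.1549; -1.4860 -0.6759]
AᵀP(A−BK) = [0.8624 0.5545; 0.5545 0.4242]
P' = Q + AᵀP(A−BK) = [19.1124 2.5545; 2.5545 0.6742]
tr(P') = 19.7867

19.7867


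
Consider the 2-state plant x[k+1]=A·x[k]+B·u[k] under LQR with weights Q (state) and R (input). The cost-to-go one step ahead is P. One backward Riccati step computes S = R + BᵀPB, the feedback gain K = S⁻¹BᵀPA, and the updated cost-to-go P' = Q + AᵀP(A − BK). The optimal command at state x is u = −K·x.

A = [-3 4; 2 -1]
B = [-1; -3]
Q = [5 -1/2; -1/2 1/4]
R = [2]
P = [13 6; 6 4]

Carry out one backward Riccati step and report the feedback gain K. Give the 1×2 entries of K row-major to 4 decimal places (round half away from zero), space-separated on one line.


BᵀP = [-31.0000 -18.0000]
S = R + BᵀPB = [2] + [85.0000] = [87.0000]
BᵀPA = [57.0000 -106.0000]
K = S⁻¹·BᵀPA = [0.6552 -1.2184]
A−BK = [-2.3448 2.7816; 3.9655 -4.6552]
AᵀP(A−BK) = [23.6552 -28.5517; -28.5517 34.8506]
P' = Q + AᵀP(A−BK) = [28.6552 -29.0517; -29.0517 35.1006]
tr(P') = 63.7557

0.6552 -1.2184


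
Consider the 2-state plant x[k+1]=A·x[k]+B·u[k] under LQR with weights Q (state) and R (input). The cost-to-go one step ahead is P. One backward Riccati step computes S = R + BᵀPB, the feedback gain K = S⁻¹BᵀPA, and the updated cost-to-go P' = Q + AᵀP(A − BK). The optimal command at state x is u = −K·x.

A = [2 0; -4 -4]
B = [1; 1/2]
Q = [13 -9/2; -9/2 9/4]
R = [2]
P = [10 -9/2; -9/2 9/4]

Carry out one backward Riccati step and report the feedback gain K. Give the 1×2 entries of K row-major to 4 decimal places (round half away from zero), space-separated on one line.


BᵀP = [7.7500 -3.3750]
S = R + BᵀPB = [2] + [6.0625] = [8.0625]
BᵀPA = [29.0000 13.5000]
K = S⁻¹·BᵀPA = [3.5969 1.6744]
A−BK = [-1.5969 -1.6744; -5.7984 -4.8372]
AᵀP(A−BK) = [43.6899 23.4419; 23.4419 13.3953]
P' = Q + AᵀP(A−BK) = [56.6899 18.9419; 18.9419 15.6453]
tr(P') = 72.3353

3.5969 1.6744


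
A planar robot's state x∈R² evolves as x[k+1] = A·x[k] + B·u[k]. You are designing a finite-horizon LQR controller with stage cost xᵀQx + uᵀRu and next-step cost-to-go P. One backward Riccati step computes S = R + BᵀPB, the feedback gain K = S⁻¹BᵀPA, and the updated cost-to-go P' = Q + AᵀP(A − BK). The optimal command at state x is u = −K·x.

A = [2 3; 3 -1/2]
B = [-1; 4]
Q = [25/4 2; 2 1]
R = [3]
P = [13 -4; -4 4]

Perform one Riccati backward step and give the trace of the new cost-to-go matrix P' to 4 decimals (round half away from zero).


BᵀP = [-29.0000 20.0000]
S = R + BᵀPB = [3] + [109.0000] = [112.0000]
BᵀPA = [2.0000 -97.0000]
K = S⁻¹·BᵀPA = [0.0179 -0.8661]
A−BK = [2.0179 2.1339; 2.9286 2.9643]
AᵀP(A−BK) = [39.9643 41.7321; 41.7321 45.9911]
P' = Q + AᵀP(A−BK) = [46.2143 43.7321; 43.7321 46.9911]
tr(P') = 93.2054

93.2054


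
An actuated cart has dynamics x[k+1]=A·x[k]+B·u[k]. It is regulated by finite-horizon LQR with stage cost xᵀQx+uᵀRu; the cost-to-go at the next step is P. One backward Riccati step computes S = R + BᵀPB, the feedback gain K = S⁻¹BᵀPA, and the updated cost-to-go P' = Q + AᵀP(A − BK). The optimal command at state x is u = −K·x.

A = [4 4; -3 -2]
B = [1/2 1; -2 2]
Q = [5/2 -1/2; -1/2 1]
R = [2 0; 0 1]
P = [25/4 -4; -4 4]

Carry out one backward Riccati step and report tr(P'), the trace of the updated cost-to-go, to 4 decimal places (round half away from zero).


BᵀP = [11.1250 -10.0000; -1.7500 4.0000]
S = R + BᵀPB = [2 0; 0 1] + [25.5625 -8.8750; -8.8750 6.2500] = [27.5625 -8.8750; -8.8750 7.2500]
BᵀPA = [74.5000 64.5000; -19.0000 -15.0000]
K = S⁻¹·BᵀPA = [3.0687 2.7630; 1.1358 1.3134]
A−BK = [1.3299 1.3051; 0.8658 0.8993]
AᵀP(A−BK) = [24.9644 23.1079; 23.1079 21.4848]
P' = Q + AᵀP(A−BK) = [27.4644 22.6079; 22.6079 22.4848]
tr(P') = 49.9491

49.9491


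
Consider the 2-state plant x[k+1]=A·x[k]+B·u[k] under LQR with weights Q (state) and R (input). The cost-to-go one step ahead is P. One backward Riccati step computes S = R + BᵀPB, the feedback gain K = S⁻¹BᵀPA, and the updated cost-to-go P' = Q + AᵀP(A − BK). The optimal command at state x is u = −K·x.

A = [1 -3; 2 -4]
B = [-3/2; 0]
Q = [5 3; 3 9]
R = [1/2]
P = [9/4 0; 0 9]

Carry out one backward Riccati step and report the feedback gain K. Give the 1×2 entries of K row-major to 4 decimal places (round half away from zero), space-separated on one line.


BᵀP = [-3.3750 0.0000]
S = R + BᵀPB = [1/2] + [5.0625] = [5.5625]
BᵀPA = [-3.3750 10.1250]
K = S⁻¹·BᵀPA = [-0.6067 1.8202]
A−BK = [0.0899 -0.2697; 2.0000 -4.0000]
AᵀP(A−BK) = [36.2022 -72.6067; -72.6067 145.8202]
P' = Q + AᵀP(A−BK) = [41.2022 -69.6067; -69.6067 154.8202]
tr(P') = 196.0225

-0.6067 1.8202


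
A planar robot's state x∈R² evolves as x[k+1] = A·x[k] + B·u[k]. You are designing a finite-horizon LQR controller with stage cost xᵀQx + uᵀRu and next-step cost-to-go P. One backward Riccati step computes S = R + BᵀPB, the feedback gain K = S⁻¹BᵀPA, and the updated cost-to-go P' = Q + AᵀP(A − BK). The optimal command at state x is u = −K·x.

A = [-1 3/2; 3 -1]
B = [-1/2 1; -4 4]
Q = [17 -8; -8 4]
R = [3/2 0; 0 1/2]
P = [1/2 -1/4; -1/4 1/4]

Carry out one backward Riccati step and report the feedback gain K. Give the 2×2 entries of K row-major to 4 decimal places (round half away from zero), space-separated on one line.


-0.4059 0.2970 0.5446 -0.2277

BᵀP = [0.7500 -0.8750; -0.5000 0.7500]
S = R + BᵀPB = [3/2 0; 0 1/2] + [3.1250 -2.7500; -2.7500 2.5000] = [4.6250 -2.7500; -2.7500 3.0000]
BᵀPA = [-3.3750 2.0000; 2.7500 -1.5000]
K = S⁻¹·BᵀPA = [-0.4059 0.2970; 0.5446 -0.2277]
A−BK = [-1.7475 1.8762; -0.8020 1.0990]
AᵀP(A−BK) = [1.3824 -1.2463; -1.2463 1.1894]
P' = Q + AᵀP(A−BK) = [18.3824 -9.2463; -9.2463 5.1894]
tr(P') = 23.5718


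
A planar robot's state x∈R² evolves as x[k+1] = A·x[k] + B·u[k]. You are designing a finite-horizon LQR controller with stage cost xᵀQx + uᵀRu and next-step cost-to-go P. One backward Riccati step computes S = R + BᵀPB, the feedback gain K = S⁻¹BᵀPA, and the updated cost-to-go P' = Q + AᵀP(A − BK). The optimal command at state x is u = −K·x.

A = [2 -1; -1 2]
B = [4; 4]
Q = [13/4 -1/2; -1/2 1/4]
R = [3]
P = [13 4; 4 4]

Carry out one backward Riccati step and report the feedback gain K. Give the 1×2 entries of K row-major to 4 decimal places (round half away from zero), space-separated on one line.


BᵀP = [68.0000 32.0000]
S = R + BᵀPB = [3] + [400.0000] = [403.0000]
BᵀPA = [104.0000 -4.0000]
K = S⁻¹·BᵀPA = [0.2581 -0.0099]
A−BK = [0.9677 -0.9603; -2.0323 2.0397]
AᵀP(A−BK) = [13.1613 -12.9677; -12.9677 12.9603]
P' = Q + AᵀP(A−BK) = [16.4113 -13.4677; -13.4677 13.2103]
tr(P') = 29.6216

0.2581 -0.0099


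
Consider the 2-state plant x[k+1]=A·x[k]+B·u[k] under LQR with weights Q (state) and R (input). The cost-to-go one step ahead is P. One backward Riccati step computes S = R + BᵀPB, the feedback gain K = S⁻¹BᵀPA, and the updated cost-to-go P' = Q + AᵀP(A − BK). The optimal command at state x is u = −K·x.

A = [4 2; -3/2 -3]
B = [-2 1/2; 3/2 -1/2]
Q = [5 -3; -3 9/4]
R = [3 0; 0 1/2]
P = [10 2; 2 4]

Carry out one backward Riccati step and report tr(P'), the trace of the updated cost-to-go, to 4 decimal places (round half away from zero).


34.6534

BᵀP = [-17.0000 2.0000; 4.0000 -1.0000]
S = R + BᵀPB = [3 0; 0 1/2] + [37.0000 -9.5000; -9.5000 2.5000] = [40.0000 -9.5000; -9.5000 3.0000]
BᵀPA = [-71.0000 -40.0000; 17.5000 11.0000]
K = S⁻¹·BᵀPA = [-1.5714 -0.5210; 0.8571 2.0168]
A−BK = [0.4286 -0.0504; 1.2857 -1.2101]
AᵀP(A−BK) = [18.4286 -4.2857; -4.2857 8.9748]
P' = Q + AᵀP(A−BK) = [23.4286 -7.2857; -7.2857 11.2248]
tr(P') = 34.6534


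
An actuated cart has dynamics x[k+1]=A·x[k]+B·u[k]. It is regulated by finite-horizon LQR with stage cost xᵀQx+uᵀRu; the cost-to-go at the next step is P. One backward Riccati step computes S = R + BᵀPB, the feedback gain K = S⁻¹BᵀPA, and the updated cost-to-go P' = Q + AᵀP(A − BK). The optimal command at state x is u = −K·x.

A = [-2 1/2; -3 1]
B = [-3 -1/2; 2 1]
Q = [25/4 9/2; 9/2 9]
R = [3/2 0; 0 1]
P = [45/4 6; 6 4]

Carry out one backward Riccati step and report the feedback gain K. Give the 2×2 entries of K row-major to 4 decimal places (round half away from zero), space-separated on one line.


1.6256 -0.4630 -2.8537 0.8787

BᵀP = [-21.7500 -10.0000; 0.3750 1.0000]
S = R + BᵀPB = [3/2 0; 0 1] + [45.2500 0.8750; 0.8750 0.8125] = [46.7500 0.8750; 0.8750 1.8125]
BᵀPA = [73.5000 -20.8750; -3.7500 1.1875]
K = S⁻¹·BᵀPA = [1.6256 -0.4630; -2.8537 0.8787]
A−BK = [1.4499 -0.4496; -3.3975 1.0473]
AᵀP(A−BK) = [22.8165 -6.9267; -6.9267 2.1046]
P' = Q + AᵀP(A−BK) = [29.0665 -2.4267; -2.4267 11.1046]
tr(P') = 40.1711


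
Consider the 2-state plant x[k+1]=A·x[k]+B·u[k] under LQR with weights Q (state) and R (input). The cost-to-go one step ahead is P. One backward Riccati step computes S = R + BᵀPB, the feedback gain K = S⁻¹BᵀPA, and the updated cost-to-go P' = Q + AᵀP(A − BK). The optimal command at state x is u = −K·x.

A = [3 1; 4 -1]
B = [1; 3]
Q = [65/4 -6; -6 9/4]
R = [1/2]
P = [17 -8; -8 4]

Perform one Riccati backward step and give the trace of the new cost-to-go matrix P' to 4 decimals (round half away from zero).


53.9545

BᵀP = [-7.0000 4.0000]
S = R + BᵀPB = [1/2] + [5.0000] = [5.5000]
BᵀPA = [-5.0000 -11.0000]
K = S⁻¹·BᵀPA = [-0.9091 -2.0000]
A−BK = [3.9091 3.0000; 6.7273 5.0000]
AᵀP(A−BK) = [20.4545 17.0000; 17.0000 15.0000]
P' = Q + AᵀP(A−BK) = [36.7045 11.0000; 11.0000 17.2500]
tr(P') = 53.9545


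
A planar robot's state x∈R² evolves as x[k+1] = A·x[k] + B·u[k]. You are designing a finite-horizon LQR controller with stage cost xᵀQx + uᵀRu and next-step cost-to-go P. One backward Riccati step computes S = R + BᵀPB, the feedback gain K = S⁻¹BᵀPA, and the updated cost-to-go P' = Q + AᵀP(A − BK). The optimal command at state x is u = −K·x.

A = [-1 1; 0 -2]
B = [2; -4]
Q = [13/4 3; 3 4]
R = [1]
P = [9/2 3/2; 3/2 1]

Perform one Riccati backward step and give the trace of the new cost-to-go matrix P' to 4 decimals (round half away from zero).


11.1591

BᵀP = [3.0000 -1.0000]
S = R + BᵀPB = [1] + [10.0000] = [11.0000]
BᵀPA = [-3.0000 5.0000]
K = S⁻¹·BᵀPA = [-0.2727 0.4545]
A−BK = [-0.4545 0.0909; -1.0909 -0.1818]
AᵀP(A−BK) = [3.6818 -0.1364; -0.1364 0.2273]
P' = Q + AᵀP(A−BK) = [6.9318 2.8636; 2.8636 4.2273]
tr(P') = 11.1591


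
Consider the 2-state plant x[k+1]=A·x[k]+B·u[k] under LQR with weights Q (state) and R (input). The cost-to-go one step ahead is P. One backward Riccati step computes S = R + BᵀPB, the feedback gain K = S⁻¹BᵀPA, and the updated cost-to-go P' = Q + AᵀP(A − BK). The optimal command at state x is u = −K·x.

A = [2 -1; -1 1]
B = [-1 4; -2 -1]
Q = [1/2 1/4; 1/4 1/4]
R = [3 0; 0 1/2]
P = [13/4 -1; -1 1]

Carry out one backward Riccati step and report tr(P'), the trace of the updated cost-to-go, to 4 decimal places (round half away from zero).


BᵀP = [-1.2500 -1.0000; 14.0000 -5.0000]
S = R + BᵀPB = [3 0; 0 1/2] + [3.2500 -4.0000; -4.0000 61.0000] = [6.2500 -4.0000; -4.0000 61.5000]
BᵀPA = [-1.5000 0.2500; 33.0000 -19.0000]
K = S⁻¹·BᵀPA = [0.1079 -0.1646; 0.5436 -0.3196]
A−BK = [-0.0665 0.1140; -0.2406 0.3512]
AᵀP(A−BK) = [0.2229 -0.1985; -0.1985 0.2178]
P' = Q + AᵀP(A−BK) = [0.7229 0.0515; 0.0515 0.4678]
tr(P') = 1.1908

1.1908


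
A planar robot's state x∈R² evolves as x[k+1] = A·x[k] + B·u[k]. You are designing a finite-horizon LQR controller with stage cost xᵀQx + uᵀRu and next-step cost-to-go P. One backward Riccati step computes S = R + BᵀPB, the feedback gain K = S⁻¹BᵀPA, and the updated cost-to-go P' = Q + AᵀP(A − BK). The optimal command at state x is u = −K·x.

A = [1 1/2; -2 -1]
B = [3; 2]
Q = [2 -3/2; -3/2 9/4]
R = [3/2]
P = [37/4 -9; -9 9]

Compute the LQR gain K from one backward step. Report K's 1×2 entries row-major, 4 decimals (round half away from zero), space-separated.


BᵀP = [9.7500 -9.0000]
S = R + BᵀPB = [3/2] + [11.2500] = [12.7500]
BᵀPA = [27.7500 13.8750]
K = S⁻¹·BᵀPA = [2.1765 1.0882]
A−BK = [-5.5294 -2.7647; -6.3529 -3.1765]
AᵀP(A−BK) = [20.8529 10.4265; 10.4265 5.2132]
P' = Q + AᵀP(A−BK) = [22.8529 8.9265; 8.9265 7.4632]
tr(P') = 30.3162

2.1765 1.0882


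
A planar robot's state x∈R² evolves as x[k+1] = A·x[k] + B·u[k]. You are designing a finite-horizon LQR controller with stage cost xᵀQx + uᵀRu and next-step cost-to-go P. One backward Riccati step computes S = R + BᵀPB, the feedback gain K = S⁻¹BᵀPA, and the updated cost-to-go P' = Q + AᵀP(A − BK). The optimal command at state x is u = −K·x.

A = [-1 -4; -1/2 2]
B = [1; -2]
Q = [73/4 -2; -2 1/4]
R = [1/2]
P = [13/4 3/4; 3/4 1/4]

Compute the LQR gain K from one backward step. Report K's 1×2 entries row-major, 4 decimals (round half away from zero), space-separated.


-1.0714 -3.7143

BᵀP = [1.7500 0.2500]
S = R + BᵀPB = [1/2] + [1.2500] = [1.7500]
BᵀPA = [-1.8750 -6.5000]
K = S⁻¹·BᵀPA = [-1.0714 -3.7143]
A−BK = [0.0714 -0.2857; -2.6429 -5.4286]
AᵀP(A−BK) = [2.0536 5.7857; 5.7857 16.8571]
P' = Q + AᵀP(A−BK) = [20.3036 3.7857; 3.7857 17.1071]
tr(P') = 37.4107


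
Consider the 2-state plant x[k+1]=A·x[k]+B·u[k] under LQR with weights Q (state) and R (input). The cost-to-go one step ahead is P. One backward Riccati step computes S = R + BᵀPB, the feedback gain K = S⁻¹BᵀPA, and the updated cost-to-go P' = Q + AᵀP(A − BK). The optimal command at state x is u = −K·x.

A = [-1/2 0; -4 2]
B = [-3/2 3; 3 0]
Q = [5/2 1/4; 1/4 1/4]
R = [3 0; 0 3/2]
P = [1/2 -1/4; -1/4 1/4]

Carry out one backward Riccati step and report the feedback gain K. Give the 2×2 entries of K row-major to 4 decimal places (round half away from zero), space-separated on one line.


-0.3929 0.2143 0.0804 -0.0893

BᵀP = [-1.5000 1.1250; 1.5000 -0.7500]
S = R + BᵀPB = [3 0; 0 3/2] + [5.6250 -4.5000; -4.5000 4.5000] = [8.6250 -4.5000; -4.5000 6.0000]
BᵀPA = [-3.7500 2.2500; 2.2500 -1.5000]
K = S⁻¹·BᵀPA = [-0.3929 0.2143; 0.0804 -0.0893]
A−BK = [-1.3304 0.5893; -2.8214 1.3571]
AᵀP(A−BK) = [1.4710 -0.7455; -0.7455 0.3839]
P' = Q + AᵀP(A−BK) = [3.9710 -0.4955; -0.4955 0.6339]
tr(P') = 4.6049


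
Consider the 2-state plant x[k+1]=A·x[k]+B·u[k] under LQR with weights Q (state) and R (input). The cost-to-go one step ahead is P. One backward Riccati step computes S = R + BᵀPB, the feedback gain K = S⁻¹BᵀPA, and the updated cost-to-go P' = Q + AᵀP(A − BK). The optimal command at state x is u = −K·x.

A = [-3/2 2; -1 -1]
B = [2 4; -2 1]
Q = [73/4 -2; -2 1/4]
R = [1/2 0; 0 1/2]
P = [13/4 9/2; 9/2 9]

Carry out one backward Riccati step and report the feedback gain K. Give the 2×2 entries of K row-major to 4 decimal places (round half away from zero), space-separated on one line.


BᵀP = [-2.5000 -9.0000; 17.5000 27.0000]
S = R + BᵀPB = [1/2 0; 0 1/2] + [13.0000 -19.0000; -19.0000 97.0000] = [13.5000 -19.0000; -19.0000 97.5000]
BᵀPA = [12.7500 4.0000; -53.2500 8.0000]
K = S⁻¹·BᵀPA = [0.2422 0.5674; -0.4990 0.1926]
A−BK = [0.0114 0.0947; -0.0166 -0.0578]
AᵀP(A−BK) = [0.1550 0.0228; 0.0228 0.1895]
P' = Q + AᵀP(A−BK) = [18.4050 -1.9772; -1.9772 0.4395]
tr(P') = 18.8445

0.2422 0.5674 -0.4990 0.1926


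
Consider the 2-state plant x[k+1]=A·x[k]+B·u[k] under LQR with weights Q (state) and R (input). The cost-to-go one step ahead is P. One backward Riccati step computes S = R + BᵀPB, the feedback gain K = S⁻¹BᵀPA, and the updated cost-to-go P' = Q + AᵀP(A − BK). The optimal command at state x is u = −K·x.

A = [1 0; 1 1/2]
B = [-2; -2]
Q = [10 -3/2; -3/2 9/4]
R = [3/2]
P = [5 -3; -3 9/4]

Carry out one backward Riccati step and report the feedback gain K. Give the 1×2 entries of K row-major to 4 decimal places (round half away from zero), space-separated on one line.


BᵀP = [-4.0000 1.5000]
S = R + BᵀPB = [3/2] + [5.0000] = [6.5000]
BᵀPA = [-2.5000 0.7500]
K = S⁻¹·BᵀPA = [-0.3846 0.1154]
A−BK = [0.2308 0.2308; 0.2308 0.7308]
AᵀP(A−BK) = [0.2885 -0.0865; -0.0865 0.4760]
P' = Q + AᵀP(A−BK) = [10.2885 -1.5865; -1.5865 2.7260]
tr(P') = 13.0144

-0.3846 0.1154


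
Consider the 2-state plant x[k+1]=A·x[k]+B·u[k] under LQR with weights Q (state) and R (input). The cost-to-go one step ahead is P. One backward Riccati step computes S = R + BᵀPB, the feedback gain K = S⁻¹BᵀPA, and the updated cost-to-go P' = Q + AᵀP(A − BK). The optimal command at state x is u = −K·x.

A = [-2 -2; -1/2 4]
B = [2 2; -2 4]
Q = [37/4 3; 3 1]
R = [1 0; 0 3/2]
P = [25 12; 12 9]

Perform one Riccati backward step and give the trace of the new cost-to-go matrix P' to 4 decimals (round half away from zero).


12.7130

BᵀP = [26.0000 6.0000; 98.0000 60.0000]
S = R + BᵀPB = [1 0; 0 3/2] + [40.0000 76.0000; 76.0000 436.0000] = [41.0000 76.0000; 76.0000 437.5000]
BᵀPA = [-55.0000 -28.0000; -226.0000 44.0000]
K = S⁻¹·BᵀPA = [-0.5663 -1.2822; -0.4182 0.3233]
A−BK = [-0.0311 -0.0821; 0.0403 0.1423]
AᵀP(A−BK) = [0.5917 0.5459; 0.5459 1.8713]
P' = Q + AᵀP(A−BK) = [9.8417 3.5459; 3.5459 2.8713]
tr(P') = 12.7130


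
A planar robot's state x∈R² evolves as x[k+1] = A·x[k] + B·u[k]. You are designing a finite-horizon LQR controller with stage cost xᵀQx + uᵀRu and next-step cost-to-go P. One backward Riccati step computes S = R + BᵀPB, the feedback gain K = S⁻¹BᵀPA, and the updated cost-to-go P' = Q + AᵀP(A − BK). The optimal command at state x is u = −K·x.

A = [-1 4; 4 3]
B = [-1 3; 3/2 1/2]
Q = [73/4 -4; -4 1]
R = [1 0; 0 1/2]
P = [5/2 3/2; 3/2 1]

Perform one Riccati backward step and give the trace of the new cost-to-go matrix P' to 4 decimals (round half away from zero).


BᵀP = [-0.2500 0.0000; 8.2500 5.0000]
S = R + BᵀPB = [1 0; 0 1/2] + [0.2500 -0.7500; -0.7500 27.2500] = [1.2500 -0.7500; -0.7500 27.7500]
BᵀPA = [0.2500 -1.0000; 11.7500 48.0000]
K = S⁻¹·BᵀPA = [0.4615 0.2418; 0.4359 1.7363]
A−BK = [-1.8462 -0.9670; 3.0897 1.7692]
AᵀP(A−BK) = [1.2628 1.0385; 1.0385 1.9011]
P' = Q + AᵀP(A−BK) = [19.5128 -2.9615; -2.9615 2.9011]
tr(P') = 22.4139

22.4139


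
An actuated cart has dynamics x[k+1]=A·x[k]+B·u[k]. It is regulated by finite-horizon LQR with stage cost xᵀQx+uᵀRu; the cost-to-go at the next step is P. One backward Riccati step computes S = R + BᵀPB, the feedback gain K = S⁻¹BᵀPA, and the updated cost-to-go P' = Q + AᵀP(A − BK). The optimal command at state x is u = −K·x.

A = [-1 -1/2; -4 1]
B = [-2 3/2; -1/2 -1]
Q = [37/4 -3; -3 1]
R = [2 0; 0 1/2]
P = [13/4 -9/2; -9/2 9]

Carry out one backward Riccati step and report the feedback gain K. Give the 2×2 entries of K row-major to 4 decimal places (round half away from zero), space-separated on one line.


1.2622 -0.1626 2.2219 -0.7326

BᵀP = [-4.2500 4.5000; 9.3750 -15.7500]
S = R + BᵀPB = [2 0; 0 1/2] + [6.2500 -10.8750; -10.8750 29.8125] = [8.2500 -10.8750; -10.8750 30.3125]
BᵀPA = [-13.7500 6.6250; 53.6250 -20.4375]
K = S⁻¹·BᵀPA = [1.2622 -0.1626; 2.2219 -0.7326]
A−BK = [-1.8084 0.2736; -1.1470 0.1861]
AᵀP(A−BK) = [9.4557 -1.8269; -1.8269 0.4180]
P' = Q + AᵀP(A−BK) = [18.7057 -4.8269; -4.8269 1.4180]
tr(P') = 20.1236


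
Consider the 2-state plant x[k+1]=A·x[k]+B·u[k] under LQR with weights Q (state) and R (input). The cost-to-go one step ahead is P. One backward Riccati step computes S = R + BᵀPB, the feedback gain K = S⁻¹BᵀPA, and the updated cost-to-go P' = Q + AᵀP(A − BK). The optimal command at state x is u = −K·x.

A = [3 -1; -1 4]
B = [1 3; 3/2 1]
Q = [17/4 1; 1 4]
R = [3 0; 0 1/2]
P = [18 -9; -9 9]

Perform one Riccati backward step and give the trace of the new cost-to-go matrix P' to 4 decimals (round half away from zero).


47.4641

BᵀP = [4.5000 4.5000; 45.0000 -18.0000]
S = R + BᵀPB = [3 0; 0 1/2] + [11.2500 18.0000; 18.0000 117.0000] = [14.2500 18.0000; 18.0000 117.5000]
BᵀPA = [9.0000 13.5000; 153.0000 -117.0000]
K = S⁻¹·BᵀPA = [-1.2563 2.7342; 1.4946 -1.4146]
A−BK = [-0.2274 0.5096; -0.6101 1.3132]
AᵀP(A−BK) = [7.6354 -15.1733; -15.1733 31.5787]
P' = Q + AᵀP(A−BK) = [11.8854 -14.1733; -14.1733 35.5787]
tr(P') = 47.4641


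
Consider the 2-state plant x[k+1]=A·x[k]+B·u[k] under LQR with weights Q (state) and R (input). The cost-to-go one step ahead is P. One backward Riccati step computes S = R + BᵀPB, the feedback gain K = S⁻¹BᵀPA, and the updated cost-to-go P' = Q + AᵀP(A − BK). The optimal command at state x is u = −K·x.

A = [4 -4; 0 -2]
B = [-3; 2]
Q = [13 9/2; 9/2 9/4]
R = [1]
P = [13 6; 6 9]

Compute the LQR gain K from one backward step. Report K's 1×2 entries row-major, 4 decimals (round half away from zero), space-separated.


BᵀP = [-27.0000 0.0000]
S = R + BᵀPB = [1] + [81.0000] = [82.0000]
BᵀPA = [-108.0000 108.0000]
K = S⁻¹·BᵀPA = [-1.3171 1.3171]
A−BK = [0.0488 -0.0488; 2.6341 -4.6341]
AᵀP(A−BK) = [65.7561 -113.7561; -113.7561 197.7561]
P' = Q + AᵀP(A−BK) = [78.7561 -109.2561; -109.2561 200.0061]
tr(P') = 278.7622

-1.3171 1.3171


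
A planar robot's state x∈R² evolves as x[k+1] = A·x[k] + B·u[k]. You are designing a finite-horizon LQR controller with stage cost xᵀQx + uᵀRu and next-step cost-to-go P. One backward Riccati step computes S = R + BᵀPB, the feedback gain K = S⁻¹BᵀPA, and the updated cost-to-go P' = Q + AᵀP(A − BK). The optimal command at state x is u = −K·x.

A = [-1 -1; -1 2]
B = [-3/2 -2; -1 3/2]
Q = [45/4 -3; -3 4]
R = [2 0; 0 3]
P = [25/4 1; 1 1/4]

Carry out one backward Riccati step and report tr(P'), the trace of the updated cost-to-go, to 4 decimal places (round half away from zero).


BᵀP = [-10.3750 -1.7500; -11.0000 -1.6250]
S = R + BᵀPB = [2 0; 0 3] + [17.3125 18.1250; 18.1250 19.5625] = [19.3125 18.1250; 18.1250 22.5625]
BᵀPA = [12.1250 6.8750; 12.6250 7.7500]
K = S⁻¹·BᵀPA = [0.4173 0.1366; 0.2243 0.2337]
A−BK = [0.0746 -0.3276; -0.9192 1.7860]
AᵀP(A−BK) = [0.6081 0.1425; 0.1425 0.4993]
P' = Q + AᵀP(A−BK) = [11.8581 -2.8575; -2.8575 4.4993]
tr(P') = 16.3574

16.3574
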